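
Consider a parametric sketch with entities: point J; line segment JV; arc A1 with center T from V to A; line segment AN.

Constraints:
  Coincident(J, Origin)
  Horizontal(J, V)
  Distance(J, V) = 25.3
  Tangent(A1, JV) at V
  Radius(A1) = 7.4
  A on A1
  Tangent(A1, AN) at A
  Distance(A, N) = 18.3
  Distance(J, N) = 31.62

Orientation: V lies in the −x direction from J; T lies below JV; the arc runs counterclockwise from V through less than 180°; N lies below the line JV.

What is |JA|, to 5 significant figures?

33.139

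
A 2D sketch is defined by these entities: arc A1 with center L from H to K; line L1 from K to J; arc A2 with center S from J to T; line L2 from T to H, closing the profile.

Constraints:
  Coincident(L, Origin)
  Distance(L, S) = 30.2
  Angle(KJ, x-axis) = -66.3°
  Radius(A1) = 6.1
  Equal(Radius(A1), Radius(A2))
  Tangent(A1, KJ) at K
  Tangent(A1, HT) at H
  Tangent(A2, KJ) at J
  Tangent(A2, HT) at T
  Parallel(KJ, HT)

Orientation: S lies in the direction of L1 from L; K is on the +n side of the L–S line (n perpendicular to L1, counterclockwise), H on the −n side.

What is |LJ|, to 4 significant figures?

30.81

Tangency of A1 to both parallel lines with radius 6.1 puts K and H at L ± 6.1·n: K = (5.586, 2.452), H = (-5.586, -2.452). Equal radii place J and T the same way about S: J = S + 6.1·n = (17.72, -25.20), T = S − 6.1·n = (6.553, -30.10). Then |LJ| = |J − L| = 30.81.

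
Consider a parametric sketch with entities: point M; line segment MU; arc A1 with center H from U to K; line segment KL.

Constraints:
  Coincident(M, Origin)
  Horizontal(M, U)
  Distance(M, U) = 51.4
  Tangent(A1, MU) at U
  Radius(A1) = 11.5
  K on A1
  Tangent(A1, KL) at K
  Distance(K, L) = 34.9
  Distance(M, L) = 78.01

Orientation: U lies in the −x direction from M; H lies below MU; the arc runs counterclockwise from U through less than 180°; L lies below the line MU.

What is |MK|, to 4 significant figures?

63.96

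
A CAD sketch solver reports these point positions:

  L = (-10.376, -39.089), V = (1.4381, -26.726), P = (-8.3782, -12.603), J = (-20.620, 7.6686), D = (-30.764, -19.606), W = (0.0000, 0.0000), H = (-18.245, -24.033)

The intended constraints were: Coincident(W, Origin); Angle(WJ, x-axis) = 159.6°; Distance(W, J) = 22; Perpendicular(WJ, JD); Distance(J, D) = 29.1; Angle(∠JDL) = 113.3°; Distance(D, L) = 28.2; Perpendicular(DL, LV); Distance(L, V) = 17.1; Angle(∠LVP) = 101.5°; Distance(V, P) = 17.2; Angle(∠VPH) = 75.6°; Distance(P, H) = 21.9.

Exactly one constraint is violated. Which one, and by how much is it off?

Distance(P, H) = 21.9 — off by 6.80.

W = (0.00, 0.00) ✓; WJ at 159.6° ✓; |WJ| = 22.00 ✓; ∠(WJ, JD) = 90.00° ✓; |JD| = 29.10 ✓; ∠JDL = 113.3° ✓; |DL| = 28.20 ✓; ∠(DL, LV) = 90.00° ✓; |LV| = 17.10 ✓; ∠LVP = 101.5° ✓; |VP| = 17.20 ✓; ∠VPH = 75.60° ✓; |PH| = 15.10 ✗.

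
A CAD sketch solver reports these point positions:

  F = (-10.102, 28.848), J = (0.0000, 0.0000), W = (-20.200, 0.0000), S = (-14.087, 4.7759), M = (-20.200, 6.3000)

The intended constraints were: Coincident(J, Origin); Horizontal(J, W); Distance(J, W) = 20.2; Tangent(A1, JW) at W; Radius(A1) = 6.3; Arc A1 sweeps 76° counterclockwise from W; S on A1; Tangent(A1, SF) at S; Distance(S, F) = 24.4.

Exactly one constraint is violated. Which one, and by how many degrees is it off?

Tangent(A1, SF) at S — off by 4.60°.

J = (0.00, 0.00) ✓; J.y = 0.00, W.y = 0.00 ✓; |JW| = 20.20 ✓; ∠(MW, WJ) = 90.00° ✓; |MW| = 6.300 ✓; bearing(M→S) − bearing(M→W) = 76.00° ✓; |MS| = 6.300 ✓; ∠(MS, SF) = 85.40° ✗; |SF| = 24.40 ✓.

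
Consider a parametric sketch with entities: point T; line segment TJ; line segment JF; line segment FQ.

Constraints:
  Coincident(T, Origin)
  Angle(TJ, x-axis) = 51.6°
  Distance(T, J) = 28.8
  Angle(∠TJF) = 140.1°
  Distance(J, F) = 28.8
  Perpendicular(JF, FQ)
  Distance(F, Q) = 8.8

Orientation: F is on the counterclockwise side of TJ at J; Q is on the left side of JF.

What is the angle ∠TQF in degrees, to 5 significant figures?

100.76°

T is at the origin; TJ runs at 51.6° with length 28.8, so J = 28.8·(cos 51.6°, sin 51.6°) = (17.889, 22.570). ∠TJF = 140.1°, so JF runs at 51.6° + (180° − 140.1°) = 91.500° from the x-axis; with |JF| = 28.8, F = J + 28.8·(cos 91.500°, sin 91.500°) = (17.135, 51.361). JF ⟂ FQ; with |FQ| = 8.8 on the left of JF, Q = F + 8.8·(-0.99966, -0.026177) = (8.3382, 51.130). Then cos ∠TQF = QT·QF / (|QT||QF|), giving 100.76°.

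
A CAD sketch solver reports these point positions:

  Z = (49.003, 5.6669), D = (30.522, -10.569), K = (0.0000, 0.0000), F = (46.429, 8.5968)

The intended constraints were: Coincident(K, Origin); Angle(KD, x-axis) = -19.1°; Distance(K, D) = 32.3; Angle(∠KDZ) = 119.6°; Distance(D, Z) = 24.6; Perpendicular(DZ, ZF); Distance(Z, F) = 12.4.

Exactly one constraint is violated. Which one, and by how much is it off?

Distance(Z, F) = 12.4 — off by 8.50.

K = (0.00, 0.00) ✓; KD at -19.10° ✓; |KD| = 32.30 ✓; ∠KDZ = 119.6° ✓; |DZ| = 24.60 ✓; ∠(DZ, ZF) = 90.00° ✓; |ZF| = 3.900 ✗.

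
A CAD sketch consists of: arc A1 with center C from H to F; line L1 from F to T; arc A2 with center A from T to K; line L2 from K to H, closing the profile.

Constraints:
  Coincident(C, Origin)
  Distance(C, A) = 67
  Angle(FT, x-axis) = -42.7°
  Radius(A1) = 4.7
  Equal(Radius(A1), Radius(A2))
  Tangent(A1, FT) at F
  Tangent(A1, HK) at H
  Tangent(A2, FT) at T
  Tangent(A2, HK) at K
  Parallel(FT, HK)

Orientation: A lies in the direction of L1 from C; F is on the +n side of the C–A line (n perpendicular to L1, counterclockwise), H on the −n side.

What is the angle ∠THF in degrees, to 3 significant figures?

82.0°

The slot axis is L1's direction at -42.7°, so u = (cos -42.7°, sin -42.7°) = (0.735, -0.678) and n = (−sin -42.7°, cos -42.7°) = (0.678, 0.735). C is at the origin and A lies 67.0 along u from C, so A = 67.0·u = (49.2, -45.4). Tangency of A1 to both parallel lines with radius 4.7 puts F and H at C ± 4.7·n: F = (3.19, 3.45), H = (-3.19, -3.45). Equal radii place T and K the same way about A: T = A + 4.7·n = (52.4, -42.0), K = A − 4.7·n = (46.1, -48.9). Then cos ∠THF = HT·HF / (|HT||HF|), giving 82.0°.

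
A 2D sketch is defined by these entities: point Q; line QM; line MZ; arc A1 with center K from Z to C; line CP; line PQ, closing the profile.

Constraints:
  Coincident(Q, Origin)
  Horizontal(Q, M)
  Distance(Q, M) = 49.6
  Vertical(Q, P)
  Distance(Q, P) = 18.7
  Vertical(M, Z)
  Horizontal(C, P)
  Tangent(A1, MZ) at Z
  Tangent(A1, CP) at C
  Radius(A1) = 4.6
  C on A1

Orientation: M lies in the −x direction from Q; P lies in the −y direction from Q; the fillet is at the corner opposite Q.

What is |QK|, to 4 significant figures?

47.16

QP is vertical with |QP| = 18.7 and P on the −y side, so P = (0.000, -18.70). The virtual corner opposite Q is at (-49.60, -18.70). Tangency of A1 to MZ means the radius KZ is perpendicular to MZ and A1 meets CP tangentially, so KC is at right angles to CP, with radius 4.6, so the center K sits 4.6 in from both sides at K = (-45.00, -14.10). Then |QK| = |K − Q| = 47.16.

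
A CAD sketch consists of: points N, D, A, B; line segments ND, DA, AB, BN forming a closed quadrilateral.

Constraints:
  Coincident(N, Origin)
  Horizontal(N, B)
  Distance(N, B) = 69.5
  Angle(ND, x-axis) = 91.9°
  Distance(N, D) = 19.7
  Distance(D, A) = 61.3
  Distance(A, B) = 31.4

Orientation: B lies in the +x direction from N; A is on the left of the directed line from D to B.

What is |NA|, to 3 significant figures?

66.8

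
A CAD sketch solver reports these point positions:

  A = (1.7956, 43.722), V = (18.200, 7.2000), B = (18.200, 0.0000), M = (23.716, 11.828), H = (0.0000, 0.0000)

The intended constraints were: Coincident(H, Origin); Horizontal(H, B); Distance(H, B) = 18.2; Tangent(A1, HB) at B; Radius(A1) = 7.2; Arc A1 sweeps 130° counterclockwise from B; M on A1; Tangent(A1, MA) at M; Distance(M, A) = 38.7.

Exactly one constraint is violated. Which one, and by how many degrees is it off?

Tangent(A1, MA) at M — off by 5.50°.

H = (0.00, 0.00) ✓; H.y = 0.00, B.y = 0.00 ✓; |HB| = 18.20 ✓; ∠(VB, BH) = 90.00° ✓; |VB| = 7.200 ✓; bearing(V→M) − bearing(V→B) = 130.0° ✓; |VM| = 7.200 ✓; ∠(VM, MA) = 95.50° ✗; |MA| = 38.70 ✓.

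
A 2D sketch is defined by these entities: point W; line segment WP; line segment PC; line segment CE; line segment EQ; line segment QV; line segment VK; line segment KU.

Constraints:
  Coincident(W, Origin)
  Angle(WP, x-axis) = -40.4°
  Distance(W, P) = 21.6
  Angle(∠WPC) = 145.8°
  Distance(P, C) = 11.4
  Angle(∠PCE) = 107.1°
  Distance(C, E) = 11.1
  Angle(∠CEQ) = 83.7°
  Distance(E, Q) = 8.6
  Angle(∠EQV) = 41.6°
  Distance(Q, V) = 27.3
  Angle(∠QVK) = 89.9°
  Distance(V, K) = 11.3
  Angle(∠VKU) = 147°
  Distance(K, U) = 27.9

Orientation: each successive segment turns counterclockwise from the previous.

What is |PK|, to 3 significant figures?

31.9

W is at the origin; WP runs at -40.4° with length 21.6, so P = (16.4, -14.0). ∠WPC = 145.8° gives PC at -6.20° from the x-axis; with |PC| = 11.4, C = (27.8, -15.2). ∠PCE = 107.1° gives CE at 66.7° from the x-axis; with |CE| = 11.1, E = (32.2, -5.04). ∠CEQ = 83.7° gives EQ at 163° from the x-axis; with |EQ| = 8.6, Q = (23.9, -2.52). ∠EQV = 41.6° gives QV at -58.6° from the x-axis; with |QV| = 27.3, V = (38.2, -25.8). ∠QVK = 89.9° gives VK at 31.5° from the x-axis; with |VK| = 11.3, K = (47.8, -19.9). Then |PK| = |K − P| = 31.9.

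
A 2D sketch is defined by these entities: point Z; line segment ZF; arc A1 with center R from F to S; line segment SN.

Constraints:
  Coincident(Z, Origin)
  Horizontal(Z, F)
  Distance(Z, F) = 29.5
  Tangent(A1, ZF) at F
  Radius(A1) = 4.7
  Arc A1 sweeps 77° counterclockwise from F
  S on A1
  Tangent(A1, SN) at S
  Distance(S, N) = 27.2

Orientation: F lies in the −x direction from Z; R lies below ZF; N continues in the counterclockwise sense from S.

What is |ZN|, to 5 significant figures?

50.246

Z is at the origin; Z and F share the same y with |ZF| = 29.5 and F on the −x side, so F = (-29.500, 0.0000). Tangency of A1 to ZF means the radius RF is perpendicular to ZF, so R = F + (0, -4.7) = (-29.500, -4.7000). On A1, F sits at bearing 90° from R; a 77° counterclockwise sweep puts S at bearing 167°, so S = R + 4.7·(cos 167°, sin 167°) = (-34.080, -3.6427). A1 meets SN tangentially, so RS is at right angles to SN, so SN runs along (−sin 167°, cos 167°); with |SN| = 27.2, N = (-40.198, -30.146). Then |ZN| = |N − Z| = 50.246.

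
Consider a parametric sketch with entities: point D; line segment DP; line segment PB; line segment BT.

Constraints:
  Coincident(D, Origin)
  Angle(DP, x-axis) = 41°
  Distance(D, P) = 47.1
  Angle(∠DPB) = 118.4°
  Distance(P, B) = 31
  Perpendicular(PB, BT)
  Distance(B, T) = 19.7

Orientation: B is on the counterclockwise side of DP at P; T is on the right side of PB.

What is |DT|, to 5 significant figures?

81.172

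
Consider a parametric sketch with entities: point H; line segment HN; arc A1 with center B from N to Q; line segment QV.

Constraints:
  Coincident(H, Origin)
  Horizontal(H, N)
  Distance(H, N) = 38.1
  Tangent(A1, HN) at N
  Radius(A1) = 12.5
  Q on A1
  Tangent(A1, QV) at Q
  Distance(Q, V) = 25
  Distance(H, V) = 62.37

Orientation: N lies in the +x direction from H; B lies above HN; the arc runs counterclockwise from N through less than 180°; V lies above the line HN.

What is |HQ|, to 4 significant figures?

52.25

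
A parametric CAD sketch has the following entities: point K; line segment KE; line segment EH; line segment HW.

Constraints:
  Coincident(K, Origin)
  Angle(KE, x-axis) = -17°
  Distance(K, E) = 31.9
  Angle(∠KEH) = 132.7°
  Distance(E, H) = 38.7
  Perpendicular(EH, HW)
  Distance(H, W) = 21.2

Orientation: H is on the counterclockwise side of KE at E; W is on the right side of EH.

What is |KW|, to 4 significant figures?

75.05

∠KEH = 132.7°, so EH runs at -17.0° + (180° − 132.7°) = 30.30° from the x-axis; with |EH| = 38.7, H = E + 38.7·(cos 30.30°, sin 30.30°) = (63.92, 10.20). EH ⟂ HW; with |HW| = 21.2 on the right of EH, W = H + 21.2·(0.5045, -0.8634) = (74.62, -8.105). Then |KW| = |W − K| = 75.05.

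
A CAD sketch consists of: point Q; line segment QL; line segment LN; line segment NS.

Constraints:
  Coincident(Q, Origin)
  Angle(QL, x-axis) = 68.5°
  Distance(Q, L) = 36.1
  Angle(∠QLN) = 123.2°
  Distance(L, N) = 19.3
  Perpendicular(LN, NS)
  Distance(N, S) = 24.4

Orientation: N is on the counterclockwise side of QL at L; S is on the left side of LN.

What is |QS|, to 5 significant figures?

39.496

Q is at the origin; QL runs at 68.5° with length 36.1, so L = 36.1·(cos 68.5°, sin 68.5°) = (13.231, 33.588). ∠QLN = 123.2°, so LN runs at 68.5° + (180° − 123.2°) = 125.30° from the x-axis; with |LN| = 19.3, N = L + 19.3·(cos 125.30°, sin 125.30°) = (2.0780, 49.340). The perpendicularity gives NS at right angles to LN; with |NS| = 24.4 on the left of LN, S = N + 24.4·(-0.81614, -0.57786) = (-17.836, 35.240). Then |QS| = |S − Q| = 39.496.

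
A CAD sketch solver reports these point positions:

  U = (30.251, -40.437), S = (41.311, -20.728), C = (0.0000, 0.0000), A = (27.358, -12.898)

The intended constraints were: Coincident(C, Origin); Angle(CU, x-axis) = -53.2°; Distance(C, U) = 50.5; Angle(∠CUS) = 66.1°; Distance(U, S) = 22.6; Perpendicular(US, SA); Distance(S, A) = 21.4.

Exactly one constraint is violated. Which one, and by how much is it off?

Distance(S, A) = 21.4 — off by 5.40.

C = (0.00, 0.00) ✓; CU at -53.20° ✓; |CU| = 50.50 ✓; ∠CUS = 66.10° ✓; |US| = 22.60 ✓; ∠(US, SA) = 90.00° ✓; |SA| = 16.00 ✗.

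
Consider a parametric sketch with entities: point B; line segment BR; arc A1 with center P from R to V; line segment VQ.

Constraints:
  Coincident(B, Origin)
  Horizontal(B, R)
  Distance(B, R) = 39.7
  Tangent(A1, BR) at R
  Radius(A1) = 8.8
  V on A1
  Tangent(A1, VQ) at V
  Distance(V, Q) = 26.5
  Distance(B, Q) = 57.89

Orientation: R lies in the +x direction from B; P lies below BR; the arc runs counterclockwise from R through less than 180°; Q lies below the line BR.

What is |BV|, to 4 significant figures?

34.65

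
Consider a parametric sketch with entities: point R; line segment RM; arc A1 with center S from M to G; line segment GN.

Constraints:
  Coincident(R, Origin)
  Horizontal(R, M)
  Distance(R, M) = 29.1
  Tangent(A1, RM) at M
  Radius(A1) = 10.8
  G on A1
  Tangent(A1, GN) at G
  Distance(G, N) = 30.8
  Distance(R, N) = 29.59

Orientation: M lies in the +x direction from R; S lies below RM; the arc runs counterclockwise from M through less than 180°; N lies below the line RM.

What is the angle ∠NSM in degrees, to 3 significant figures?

125°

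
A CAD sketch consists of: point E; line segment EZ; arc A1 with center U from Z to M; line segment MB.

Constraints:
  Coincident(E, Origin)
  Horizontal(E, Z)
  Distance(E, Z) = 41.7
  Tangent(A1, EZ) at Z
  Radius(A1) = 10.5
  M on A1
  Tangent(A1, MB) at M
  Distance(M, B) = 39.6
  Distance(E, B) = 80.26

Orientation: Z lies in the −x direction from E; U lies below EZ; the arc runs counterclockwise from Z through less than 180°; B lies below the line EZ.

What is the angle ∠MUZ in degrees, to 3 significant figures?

63.2°

Checks: |UM| = 10.50 ✓; ∠(UM, MB) = 90.00° ✓; |MB| = 39.60 ✓; |EB| = 80.26 ✓.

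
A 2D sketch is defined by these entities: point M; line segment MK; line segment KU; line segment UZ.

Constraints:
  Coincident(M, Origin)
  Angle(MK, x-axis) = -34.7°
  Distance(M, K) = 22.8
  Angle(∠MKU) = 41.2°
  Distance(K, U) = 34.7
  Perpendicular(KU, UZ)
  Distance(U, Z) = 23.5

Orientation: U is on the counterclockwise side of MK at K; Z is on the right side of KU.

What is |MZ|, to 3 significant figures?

42.3

∠MKU = 41.2°, so KU runs at -34.7° + (180° − 41.2°) = 104° from the x-axis; with |KU| = 34.7, U = K + 34.7·(cos 104°, sin 104°) = (10.3, 20.7). The perpendicularity gives UZ at right angles to KU; with |UZ| = 23.5 on the right of KU, Z = U + 23.5·(0.970, 0.244) = (33.1, 26.4). Then |MZ| = |Z − M| = 42.3.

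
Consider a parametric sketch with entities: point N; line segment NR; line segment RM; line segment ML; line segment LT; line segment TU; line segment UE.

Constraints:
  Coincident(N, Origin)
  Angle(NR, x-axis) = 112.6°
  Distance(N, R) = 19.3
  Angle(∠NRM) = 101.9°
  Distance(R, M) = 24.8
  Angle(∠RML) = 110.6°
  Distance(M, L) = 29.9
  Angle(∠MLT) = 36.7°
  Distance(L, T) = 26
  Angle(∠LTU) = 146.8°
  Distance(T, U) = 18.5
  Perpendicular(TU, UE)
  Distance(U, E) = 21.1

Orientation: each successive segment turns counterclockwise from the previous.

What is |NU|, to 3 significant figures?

24.0

∠MLT = 36.7° gives LT at 43.4° from the x-axis; with |LT| = 26.0, T = (-18.0, 1.62). ∠LTU = 146.8° gives TU at 76.6° from the x-axis; with |TU| = 18.5, U = (-13.7, 19.6). Then |NU| = |U − N| = 24.0.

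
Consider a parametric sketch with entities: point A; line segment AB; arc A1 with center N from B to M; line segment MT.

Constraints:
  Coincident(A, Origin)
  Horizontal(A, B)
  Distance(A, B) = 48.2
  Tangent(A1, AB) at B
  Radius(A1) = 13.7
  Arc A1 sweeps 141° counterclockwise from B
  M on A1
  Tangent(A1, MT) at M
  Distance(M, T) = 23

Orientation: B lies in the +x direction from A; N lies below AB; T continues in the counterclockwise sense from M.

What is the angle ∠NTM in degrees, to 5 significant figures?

30.780°

A is at the origin; AB is horizontal with |AB| = 48.2 and B on the +x side, so B = (48.200, 0.0000). A1 meets AB tangentially, so NB is at right angles to AB, so N = B + (0, -13.7) = (48.200, -13.700). On A1, B sits at bearing 90° from N; a 141° counterclockwise sweep puts M at bearing 231°, so M = N + 13.7·(cos 231°, sin 231°) = (39.578, -24.347). Since A1 is tangent to MT there, NM ⟂ MT, so MT runs along (−sin 231°, cos 231°); with |MT| = 23.0, T = (57.453, -38.821). Then cos ∠NTM = TN·TM / (|TN||TM|), giving 30.780°.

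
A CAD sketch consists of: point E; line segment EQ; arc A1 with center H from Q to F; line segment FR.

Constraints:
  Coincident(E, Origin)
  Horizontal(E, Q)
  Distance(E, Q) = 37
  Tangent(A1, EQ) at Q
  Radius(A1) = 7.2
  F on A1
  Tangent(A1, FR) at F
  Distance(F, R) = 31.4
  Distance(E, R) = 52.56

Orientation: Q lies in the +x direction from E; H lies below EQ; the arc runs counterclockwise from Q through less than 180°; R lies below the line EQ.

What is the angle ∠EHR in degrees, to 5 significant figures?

97.189°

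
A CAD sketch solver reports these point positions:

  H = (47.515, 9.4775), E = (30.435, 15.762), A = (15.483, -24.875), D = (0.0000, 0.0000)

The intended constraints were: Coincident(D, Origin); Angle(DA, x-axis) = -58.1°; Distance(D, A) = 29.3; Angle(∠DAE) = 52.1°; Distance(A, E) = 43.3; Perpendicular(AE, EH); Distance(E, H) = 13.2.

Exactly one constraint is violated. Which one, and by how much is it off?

Distance(E, H) = 13.2 — off by 5.00.

D = (0.00, 0.00) ✓; DA at -58.10° ✓; |DA| = 29.30 ✓; ∠DAE = 52.10° ✓; |AE| = 43.30 ✓; ∠(AE, EH) = 90.00° ✓; |EH| = 18.20 ✗.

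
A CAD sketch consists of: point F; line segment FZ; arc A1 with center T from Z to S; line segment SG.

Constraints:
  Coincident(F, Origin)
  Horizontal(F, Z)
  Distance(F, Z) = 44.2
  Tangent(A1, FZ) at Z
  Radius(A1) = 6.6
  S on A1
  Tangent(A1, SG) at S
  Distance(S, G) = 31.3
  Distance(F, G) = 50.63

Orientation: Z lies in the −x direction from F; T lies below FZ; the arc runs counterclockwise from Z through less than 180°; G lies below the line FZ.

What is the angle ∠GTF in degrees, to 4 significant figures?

80.80°

F is at the origin; FZ is horizontal with |FZ| = 44.2 and Z on the −x side, so Z = (-44.20, 0.000). The tangent condition forces TZ to be normal to FZ, so T = Z + (0, -6.6) = (-44.20, -6.600). Since TS ⟂ SG (tangency), |TG| = √(6.6² + 31.3²) = 31.99 regardless of where S sits on A1. So G lies on both circle(F, 50.63) and circle(T, 31.99); the below-FZ intersection is G = (-34.48, -37.08). S is the foot of the tangent from G: S = (-49.94, -9.860).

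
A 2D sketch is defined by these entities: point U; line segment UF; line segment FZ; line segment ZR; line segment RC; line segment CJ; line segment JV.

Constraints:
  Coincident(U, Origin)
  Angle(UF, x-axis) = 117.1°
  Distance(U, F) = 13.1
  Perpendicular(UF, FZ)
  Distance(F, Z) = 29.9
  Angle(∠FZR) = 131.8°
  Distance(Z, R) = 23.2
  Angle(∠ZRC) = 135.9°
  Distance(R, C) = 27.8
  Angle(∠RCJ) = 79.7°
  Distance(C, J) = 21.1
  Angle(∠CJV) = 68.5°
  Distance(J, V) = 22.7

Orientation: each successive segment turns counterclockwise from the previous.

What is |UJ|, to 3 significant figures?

36.2

∠ZRC = 135.9° gives RC at -60.6° from the x-axis; with |RC| = 27.8, C = (-24.8, -48.6). ∠RCJ = 79.7° gives CJ at 39.7° from the x-axis; with |CJ| = 21.1, J = (-8.59, -35.1). Then |UJ| = |J − U| = 36.2.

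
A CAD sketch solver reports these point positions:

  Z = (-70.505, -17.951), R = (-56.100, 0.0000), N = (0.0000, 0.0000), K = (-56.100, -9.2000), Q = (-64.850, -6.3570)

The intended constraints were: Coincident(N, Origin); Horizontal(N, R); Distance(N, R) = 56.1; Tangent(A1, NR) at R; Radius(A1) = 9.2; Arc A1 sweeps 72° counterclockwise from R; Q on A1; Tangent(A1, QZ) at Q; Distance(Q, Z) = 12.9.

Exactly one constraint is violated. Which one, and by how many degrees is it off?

Tangent(A1, QZ) at Q — off by 8.00°.

N = (0.00, 0.00) ✓; N.y = 0.00, R.y = 0.00 ✓; |NR| = 56.10 ✓; ∠(KR, RN) = 90.00° ✓; |KR| = 9.200 ✓; bearing(K→Q) − bearing(K→R) = 72.00° ✓; |KQ| = 9.200 ✓; ∠(KQ, QZ) = 98.00° ✗; |QZ| = 12.90 ✓.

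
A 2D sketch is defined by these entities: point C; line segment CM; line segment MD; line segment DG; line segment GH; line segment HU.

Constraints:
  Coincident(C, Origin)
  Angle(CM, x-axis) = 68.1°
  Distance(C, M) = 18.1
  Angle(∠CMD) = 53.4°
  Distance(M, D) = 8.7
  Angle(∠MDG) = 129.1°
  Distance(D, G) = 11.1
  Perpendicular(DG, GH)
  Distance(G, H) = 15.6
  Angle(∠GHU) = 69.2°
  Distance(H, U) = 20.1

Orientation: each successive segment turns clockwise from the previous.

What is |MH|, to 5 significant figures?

18.799

C is at the origin; CM runs at 68.1° with length 18.1, so M = (6.7511, 16.794). ∠CMD = 53.4° gives MD at -58.500° from the x-axis; with |MD| = 8.7, D = (11.297, 9.3759). ∠MDG = 129.1° gives DG at -109.40° from the x-axis; with |DG| = 11.1, G = (7.6098, -1.0939). DG is perpendicular to GH, so GH runs at 160.60°; with |GH| = 15.6, H = (-7.1044, 4.0878). Then |MH| = |H − M| = 18.799.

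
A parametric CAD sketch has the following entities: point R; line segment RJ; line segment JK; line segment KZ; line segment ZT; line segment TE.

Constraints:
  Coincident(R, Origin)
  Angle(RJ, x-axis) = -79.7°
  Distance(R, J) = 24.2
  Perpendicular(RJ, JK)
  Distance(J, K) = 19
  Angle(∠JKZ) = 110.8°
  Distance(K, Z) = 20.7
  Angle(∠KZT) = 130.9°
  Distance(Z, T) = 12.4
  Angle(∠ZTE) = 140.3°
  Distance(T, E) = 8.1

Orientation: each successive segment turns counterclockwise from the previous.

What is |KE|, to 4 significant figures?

33.85

∠KZT = 130.9° gives ZT at 128.6° from the x-axis; with |ZT| = 12.4, T = (19.06, 9.631). ∠ZTE = 140.3° gives TE at 168.3° from the x-axis; with |TE| = 8.1, E = (11.13, 11.27). Then |KE| = |E − K| = 33.85.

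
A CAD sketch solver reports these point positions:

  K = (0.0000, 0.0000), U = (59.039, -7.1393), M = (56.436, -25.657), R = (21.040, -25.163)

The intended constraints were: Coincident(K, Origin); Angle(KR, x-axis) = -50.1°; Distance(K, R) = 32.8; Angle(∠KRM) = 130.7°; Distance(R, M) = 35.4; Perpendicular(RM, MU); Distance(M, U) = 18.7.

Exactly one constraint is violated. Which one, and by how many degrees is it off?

Perpendicular(RM, MU) — off by 7.20°.

K = (0.00, 0.00) ✓; KR at -50.10° ✓; |KR| = 32.80 ✓; ∠KRM = 130.7° ✓; |RM| = 35.40 ✓; ∠(RM, MU) = 82.80° ✗; |MU| = 18.70 ✓.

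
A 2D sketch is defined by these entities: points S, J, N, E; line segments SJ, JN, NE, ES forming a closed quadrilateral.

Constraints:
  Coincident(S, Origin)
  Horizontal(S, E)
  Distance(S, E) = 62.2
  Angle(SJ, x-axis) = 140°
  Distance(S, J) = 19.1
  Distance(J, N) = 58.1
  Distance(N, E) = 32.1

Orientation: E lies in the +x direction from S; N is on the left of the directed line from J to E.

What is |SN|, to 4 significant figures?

48.93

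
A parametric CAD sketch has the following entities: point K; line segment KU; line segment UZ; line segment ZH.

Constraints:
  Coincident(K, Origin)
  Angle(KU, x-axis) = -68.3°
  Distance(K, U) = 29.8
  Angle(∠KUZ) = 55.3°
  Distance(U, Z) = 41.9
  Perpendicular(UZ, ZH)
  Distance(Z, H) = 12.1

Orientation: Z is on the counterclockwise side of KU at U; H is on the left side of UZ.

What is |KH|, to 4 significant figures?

27.85

∠KUZ = 55.3°, so UZ runs at -68.3° + (180° − 55.3°) = 56.40° from the x-axis; with |UZ| = 41.9, Z = U + 41.9·(cos 56.40°, sin 56.40°) = (34.21, 7.211). UZ is perpendicular to ZH; with |ZH| = 12.1 on the left of UZ, H = Z + 12.1·(-0.8329, 0.5534) = (24.13, 13.91). Then |KH| = |H − K| = 27.85.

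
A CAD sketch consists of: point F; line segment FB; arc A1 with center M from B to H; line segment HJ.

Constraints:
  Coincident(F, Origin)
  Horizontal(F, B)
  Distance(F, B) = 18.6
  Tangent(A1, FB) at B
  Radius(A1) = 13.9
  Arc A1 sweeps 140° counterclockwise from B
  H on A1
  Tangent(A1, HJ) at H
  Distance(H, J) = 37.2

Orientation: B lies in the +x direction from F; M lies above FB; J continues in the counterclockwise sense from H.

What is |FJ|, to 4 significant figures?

48.47

On A1, B sits at bearing -90° from M; a 140° counterclockwise sweep puts H at bearing 50°, so H = M + 13.9·(cos 50°, sin 50°) = (27.53, 24.55). Since A1 is tangent to HJ there, MH ⟂ HJ, so HJ runs along (−sin 50°, cos 50°); with |HJ| = 37.2, J = (-0.9621, 48.46). Then |FJ| = |J − F| = 48.47.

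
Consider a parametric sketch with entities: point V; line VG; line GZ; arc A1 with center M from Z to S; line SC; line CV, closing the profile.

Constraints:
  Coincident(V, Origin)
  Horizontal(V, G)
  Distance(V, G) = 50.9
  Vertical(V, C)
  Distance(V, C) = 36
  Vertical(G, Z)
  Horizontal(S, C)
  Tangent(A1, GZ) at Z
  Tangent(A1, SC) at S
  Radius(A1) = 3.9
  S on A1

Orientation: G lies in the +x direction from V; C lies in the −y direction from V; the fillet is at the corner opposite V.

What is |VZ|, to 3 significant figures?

60.2

V is at the origin; VG is horizontal with |VG| = 50.9 and G on the +x side, so G = (50.9, 0.00). VC is vertical with |VC| = 36.0 and C on the −y side, so C = (0.00, -36.0). The virtual corner opposite V is at (50.9, -36.0). Since A1 is tangent to GZ there, MZ ⟂ GZ and tangency of A1 to SC means the radius MS is perpendicular to SC, with radius 3.9, so the center M sits 3.9 in from both sides at M = (47.0, -32.1). That places the tangent points at Z = (50.9, -32.1) on GZ and S = (47.0, -36.0) on SC. Then |VZ| = |Z − V| = 60.2.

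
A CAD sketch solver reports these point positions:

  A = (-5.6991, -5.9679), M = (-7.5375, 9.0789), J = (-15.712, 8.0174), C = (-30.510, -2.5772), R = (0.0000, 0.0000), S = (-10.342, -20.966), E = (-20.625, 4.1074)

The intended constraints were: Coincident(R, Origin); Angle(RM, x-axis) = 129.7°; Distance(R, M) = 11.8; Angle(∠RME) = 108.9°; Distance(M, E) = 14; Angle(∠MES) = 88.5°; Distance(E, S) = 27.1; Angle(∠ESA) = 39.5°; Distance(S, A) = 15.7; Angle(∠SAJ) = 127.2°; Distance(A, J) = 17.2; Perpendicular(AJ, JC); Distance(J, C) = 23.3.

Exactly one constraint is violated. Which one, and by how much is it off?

Distance(J, C) = 23.3 — off by 5.10.

R = (0.00, 0.00) ✓; RM at 129.7° ✓; |RM| = 11.80 ✓; ∠RME = 108.9° ✓; |ME| = 14.00 ✓; ∠MES = 88.50° ✓; |ES| = 27.10 ✓; ∠ESA = 39.50° ✓; |SA| = 15.70 ✓; ∠SAJ = 127.2° ✓; |AJ| = 17.20 ✓; ∠(AJ, JC) = 90.00° ✓; |JC| = 18.20 ✗.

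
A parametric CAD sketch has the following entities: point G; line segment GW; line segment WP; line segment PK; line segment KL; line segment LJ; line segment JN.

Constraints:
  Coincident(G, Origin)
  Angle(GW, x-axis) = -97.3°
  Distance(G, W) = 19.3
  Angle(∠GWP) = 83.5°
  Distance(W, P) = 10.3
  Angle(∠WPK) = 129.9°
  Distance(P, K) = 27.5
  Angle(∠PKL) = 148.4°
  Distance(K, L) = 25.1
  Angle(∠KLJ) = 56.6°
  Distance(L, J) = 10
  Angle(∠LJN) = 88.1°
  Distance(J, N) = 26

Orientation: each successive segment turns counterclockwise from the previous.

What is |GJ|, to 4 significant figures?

30.33

∠PKL = 148.4° gives KL at 80.90° from the x-axis; with |KL| = 25.1, L = (29.75, 26.35). ∠KLJ = 56.6° gives LJ at -155.7° from the x-axis; with |LJ| = 10.0, J = (20.64, 22.23). Then |GJ| = |J − G| = 30.33.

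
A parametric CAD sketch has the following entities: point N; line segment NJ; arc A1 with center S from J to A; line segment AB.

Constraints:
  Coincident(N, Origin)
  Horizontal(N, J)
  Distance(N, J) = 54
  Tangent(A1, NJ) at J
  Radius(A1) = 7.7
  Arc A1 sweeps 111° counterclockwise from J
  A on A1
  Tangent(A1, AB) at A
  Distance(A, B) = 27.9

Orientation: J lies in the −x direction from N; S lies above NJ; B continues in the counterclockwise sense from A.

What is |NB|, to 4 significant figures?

67.53

On A1, J sits at bearing -90° from S; a 111° counterclockwise sweep puts A at bearing 21°, so A = S + 7.7·(cos 21°, sin 21°) = (-46.81, 10.46). The tangent condition forces SA to be normal to AB, so AB runs along (−sin 21°, cos 21°); with |AB| = 27.9, B = (-56.81, 36.51). Then |NB| = |B − N| = 67.53.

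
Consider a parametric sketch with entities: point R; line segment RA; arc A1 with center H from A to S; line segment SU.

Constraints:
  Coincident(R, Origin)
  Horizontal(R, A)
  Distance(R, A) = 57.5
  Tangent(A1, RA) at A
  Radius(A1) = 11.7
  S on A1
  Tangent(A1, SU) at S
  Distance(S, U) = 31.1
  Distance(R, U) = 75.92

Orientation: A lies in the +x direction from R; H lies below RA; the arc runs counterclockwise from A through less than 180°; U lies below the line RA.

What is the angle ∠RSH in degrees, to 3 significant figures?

133°

R is at the origin; R and A share the same y with |RA| = 57.5 and A on the +x side, so A = (57.5, 0.00). The tangent condition forces HA to be normal to RA, so H = A + (0, -11.7) = (57.5, -11.7). Since HS ⟂ SU (tangency), |HU| = √(11.7² + 31.1²) = 33.2 regardless of where S sits on A1. So U lies on both circle(R, 75.92) and circle(H, 33.2); the below-RA intersection is U = (61.4, -44.7). S is the foot of the tangent from U: S = (47.1, -17.1).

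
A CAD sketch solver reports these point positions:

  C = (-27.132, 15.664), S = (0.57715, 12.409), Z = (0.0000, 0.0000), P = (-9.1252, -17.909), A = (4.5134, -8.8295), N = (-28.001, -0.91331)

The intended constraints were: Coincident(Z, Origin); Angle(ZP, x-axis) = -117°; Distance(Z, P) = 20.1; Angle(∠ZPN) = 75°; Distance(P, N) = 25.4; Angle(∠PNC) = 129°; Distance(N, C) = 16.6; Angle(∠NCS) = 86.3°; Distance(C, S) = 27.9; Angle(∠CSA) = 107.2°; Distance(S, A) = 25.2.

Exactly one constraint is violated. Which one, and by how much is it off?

Distance(S, A) = 25.2 — off by 3.60.

Z = (0.00, 0.00) ✓; ZP at -117.0° ✓; |ZP| = 20.10 ✓; ∠ZPN = 75.00° ✓; |PN| = 25.40 ✓; ∠PNC = 129.0° ✓; |NC| = 16.60 ✓; ∠NCS = 86.30° ✓; |CS| = 27.90 ✓; ∠CSA = 107.2° ✓; |SA| = 21.60 ✗.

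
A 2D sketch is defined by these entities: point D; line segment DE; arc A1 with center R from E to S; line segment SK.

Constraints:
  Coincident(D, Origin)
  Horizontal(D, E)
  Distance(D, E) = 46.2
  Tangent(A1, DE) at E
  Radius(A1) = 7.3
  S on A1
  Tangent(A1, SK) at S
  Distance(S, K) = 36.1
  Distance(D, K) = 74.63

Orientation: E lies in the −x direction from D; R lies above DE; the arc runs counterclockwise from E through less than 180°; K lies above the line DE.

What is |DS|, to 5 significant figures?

42.180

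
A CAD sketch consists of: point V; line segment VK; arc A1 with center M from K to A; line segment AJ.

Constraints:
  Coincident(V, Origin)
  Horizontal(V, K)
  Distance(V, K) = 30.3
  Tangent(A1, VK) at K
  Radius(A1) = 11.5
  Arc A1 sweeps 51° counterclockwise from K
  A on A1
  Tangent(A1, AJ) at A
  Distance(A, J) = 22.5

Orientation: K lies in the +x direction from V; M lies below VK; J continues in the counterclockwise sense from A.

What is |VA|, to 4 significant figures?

21.78

V is at the origin; VK is horizontal with |VK| = 30.3 and K on the +x side, so K = (30.30, 0.000). The tangent condition forces MK to be normal to VK, so M = K + (0, -11.5) = (30.30, -11.50). On A1, K sits at bearing 90° from M; a 51° counterclockwise sweep puts A at bearing 141°, so A = M + 11.5·(cos 141°, sin 141°) = (21.36, -4.263). Then |VA| = |A − V| = 21.78.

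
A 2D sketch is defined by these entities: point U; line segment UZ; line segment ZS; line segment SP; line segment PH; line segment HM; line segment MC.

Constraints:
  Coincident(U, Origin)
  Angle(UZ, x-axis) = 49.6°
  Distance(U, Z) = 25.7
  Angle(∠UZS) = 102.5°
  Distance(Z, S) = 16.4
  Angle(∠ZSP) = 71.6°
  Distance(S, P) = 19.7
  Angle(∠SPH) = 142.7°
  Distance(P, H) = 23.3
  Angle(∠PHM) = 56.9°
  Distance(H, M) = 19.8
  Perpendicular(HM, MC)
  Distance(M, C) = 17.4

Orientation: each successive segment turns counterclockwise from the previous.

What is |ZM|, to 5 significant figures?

15.315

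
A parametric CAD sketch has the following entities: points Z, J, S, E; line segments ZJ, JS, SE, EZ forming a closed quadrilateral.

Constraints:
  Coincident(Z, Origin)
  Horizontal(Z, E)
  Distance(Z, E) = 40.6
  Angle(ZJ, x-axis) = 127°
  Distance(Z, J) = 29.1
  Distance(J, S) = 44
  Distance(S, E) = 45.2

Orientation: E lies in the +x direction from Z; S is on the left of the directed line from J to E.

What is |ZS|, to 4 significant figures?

47.18

Checks: |JS| = 44.00 ✓; |SE| = 45.20 ✓.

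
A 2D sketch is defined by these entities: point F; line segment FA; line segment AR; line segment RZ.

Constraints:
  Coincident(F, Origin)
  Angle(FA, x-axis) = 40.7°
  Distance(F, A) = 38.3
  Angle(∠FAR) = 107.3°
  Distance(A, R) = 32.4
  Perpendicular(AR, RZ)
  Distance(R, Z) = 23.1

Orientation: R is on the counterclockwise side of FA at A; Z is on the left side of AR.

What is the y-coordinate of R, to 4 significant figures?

54.71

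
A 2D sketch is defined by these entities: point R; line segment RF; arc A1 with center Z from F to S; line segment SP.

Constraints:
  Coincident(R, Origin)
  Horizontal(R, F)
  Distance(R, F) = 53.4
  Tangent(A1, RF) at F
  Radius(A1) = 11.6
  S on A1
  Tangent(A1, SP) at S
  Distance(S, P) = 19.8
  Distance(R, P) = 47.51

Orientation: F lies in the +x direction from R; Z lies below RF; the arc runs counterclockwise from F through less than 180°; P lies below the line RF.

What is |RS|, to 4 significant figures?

43.05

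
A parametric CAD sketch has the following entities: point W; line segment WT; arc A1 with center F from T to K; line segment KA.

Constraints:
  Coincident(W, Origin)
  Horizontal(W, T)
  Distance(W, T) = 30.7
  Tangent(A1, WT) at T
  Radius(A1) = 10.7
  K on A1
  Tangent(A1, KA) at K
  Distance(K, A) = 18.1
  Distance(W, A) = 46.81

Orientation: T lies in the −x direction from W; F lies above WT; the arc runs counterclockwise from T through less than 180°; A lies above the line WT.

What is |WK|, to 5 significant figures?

28.882

Checks: ∠(FT, TW) = 90.00° ✓; |FT| = 10.70 ✓; |FK| = 10.70 ✓; ∠(FK, KA) = 90.00° ✓; |KA| = 18.10 ✓; |WA| = 46.81 ✓.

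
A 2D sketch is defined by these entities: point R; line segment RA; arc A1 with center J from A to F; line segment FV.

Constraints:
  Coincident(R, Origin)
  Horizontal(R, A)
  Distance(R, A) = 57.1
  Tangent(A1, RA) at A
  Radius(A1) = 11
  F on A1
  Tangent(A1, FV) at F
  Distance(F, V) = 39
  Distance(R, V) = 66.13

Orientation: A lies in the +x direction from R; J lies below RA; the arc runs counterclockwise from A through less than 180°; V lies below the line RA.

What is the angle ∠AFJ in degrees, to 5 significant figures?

46.542°

R is at the origin; R and A share the same y with |RA| = 57.1 and A on the +x side, so A = (57.100, 0.0000). A1 meets RA tangentially, so JA is at right angles to RA, so J = A + (0, -11) = (57.100, -11.000). Since JF ⟂ FV (tangency), |JV| = √(11.0² + 39.0²) = 40.522 regardless of where F sits on A1. So V lies on both circle(R, 66.13) and circle(J, 40.522); the below-RA intersection is V = (44.018, -49.352). F is the foot of the tangent from V: F = (46.116, -10.408).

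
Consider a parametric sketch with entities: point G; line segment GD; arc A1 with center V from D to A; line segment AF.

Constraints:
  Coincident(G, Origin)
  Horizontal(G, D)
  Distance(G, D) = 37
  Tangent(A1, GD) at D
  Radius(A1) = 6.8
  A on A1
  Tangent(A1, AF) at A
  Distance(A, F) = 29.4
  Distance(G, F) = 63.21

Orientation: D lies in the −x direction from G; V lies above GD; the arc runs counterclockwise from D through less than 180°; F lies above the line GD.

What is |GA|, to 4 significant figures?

34.76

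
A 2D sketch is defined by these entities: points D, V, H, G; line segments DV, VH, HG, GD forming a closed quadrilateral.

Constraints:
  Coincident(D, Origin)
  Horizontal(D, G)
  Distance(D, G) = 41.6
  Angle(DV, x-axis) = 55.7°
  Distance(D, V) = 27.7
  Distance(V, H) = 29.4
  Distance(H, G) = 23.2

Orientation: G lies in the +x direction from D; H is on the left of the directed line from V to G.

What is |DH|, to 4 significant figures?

50.52

Checks: D.y = 0.00, G.y = 0.00 ✓; |VH| = 29.40 ✓; |HG| = 23.20 ✓.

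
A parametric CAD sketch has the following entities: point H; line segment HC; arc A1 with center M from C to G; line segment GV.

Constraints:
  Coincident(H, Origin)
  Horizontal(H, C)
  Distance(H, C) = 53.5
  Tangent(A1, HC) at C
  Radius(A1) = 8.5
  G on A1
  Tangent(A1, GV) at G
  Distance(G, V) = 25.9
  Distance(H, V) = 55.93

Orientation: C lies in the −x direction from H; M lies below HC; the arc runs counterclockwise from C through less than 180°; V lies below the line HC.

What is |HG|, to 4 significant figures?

61.75

Checks: |MG| = 8.500 ✓; ∠(MG, GV) = 90.00° ✓; |GV| = 25.90 ✓; |HV| = 55.93 ✓.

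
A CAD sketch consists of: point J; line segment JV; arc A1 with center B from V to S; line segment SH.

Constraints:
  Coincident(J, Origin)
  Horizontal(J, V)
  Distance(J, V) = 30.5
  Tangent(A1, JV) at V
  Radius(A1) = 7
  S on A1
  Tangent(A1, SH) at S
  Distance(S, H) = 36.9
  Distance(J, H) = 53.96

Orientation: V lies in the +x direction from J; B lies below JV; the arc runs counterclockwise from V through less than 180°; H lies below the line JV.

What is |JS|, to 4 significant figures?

25.03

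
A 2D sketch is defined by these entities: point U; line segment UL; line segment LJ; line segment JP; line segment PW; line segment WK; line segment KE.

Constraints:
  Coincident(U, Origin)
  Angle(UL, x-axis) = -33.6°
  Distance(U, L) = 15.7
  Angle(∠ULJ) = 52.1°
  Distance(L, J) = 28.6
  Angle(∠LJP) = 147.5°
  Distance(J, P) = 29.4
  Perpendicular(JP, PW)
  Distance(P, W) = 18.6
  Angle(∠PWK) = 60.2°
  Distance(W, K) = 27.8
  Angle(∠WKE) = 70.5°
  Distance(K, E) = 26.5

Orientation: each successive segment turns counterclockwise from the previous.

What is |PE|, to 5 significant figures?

13.131

U is at the origin; UL runs at -33.6° with length 15.7, so L = (13.077, -8.6882). ∠ULJ = 52.1° gives LJ at 94.300° from the x-axis; with |LJ| = 28.6, J = (10.932, 19.831). ∠LJP = 147.5° gives JP at 126.80° from the x-axis; with |JP| = 29.4, P = (-6.6788, 43.373). The perpendicularity gives PW at right angles to JP, so PW runs at -143.20°; with |PW| = 18.6, W = (-21.572, 32.231). ∠PWK = 60.2° gives WK at -23.400° from the x-axis; with |WK| = 27.8, K = (3.9412, 21.190). ∠WKE = 70.5° gives KE at 86.100° from the x-axis; with |KE| = 26.5, E = (5.7436, 47.629). Then |PE| = |E − P| = 13.131.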